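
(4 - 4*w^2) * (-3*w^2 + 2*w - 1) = 12*w^4 - 8*w^3 - 8*w^2 + 8*w - 4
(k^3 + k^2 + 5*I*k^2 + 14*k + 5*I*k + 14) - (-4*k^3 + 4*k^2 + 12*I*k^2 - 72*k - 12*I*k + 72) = 5*k^3 - 3*k^2 - 7*I*k^2 + 86*k + 17*I*k - 58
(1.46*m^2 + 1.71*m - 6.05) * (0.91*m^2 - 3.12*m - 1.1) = 1.3286*m^4 - 2.9991*m^3 - 12.4467*m^2 + 16.995*m + 6.655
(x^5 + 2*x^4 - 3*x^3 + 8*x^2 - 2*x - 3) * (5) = 5*x^5 + 10*x^4 - 15*x^3 + 40*x^2 - 10*x - 15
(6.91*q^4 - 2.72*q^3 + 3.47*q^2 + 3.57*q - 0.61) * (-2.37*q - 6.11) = -16.3767*q^5 - 35.7737*q^4 + 8.3953*q^3 - 29.6626*q^2 - 20.367*q + 3.7271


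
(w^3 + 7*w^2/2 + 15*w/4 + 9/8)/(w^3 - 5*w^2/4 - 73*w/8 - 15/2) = (4*w^2 + 8*w + 3)/(4*w^2 - 11*w - 20)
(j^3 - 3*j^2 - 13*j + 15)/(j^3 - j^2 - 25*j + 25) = (j + 3)/(j + 5)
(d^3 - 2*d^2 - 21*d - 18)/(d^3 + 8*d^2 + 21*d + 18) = (d^2 - 5*d - 6)/(d^2 + 5*d + 6)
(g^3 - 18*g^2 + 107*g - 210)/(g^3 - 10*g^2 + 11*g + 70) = (g - 6)/(g + 2)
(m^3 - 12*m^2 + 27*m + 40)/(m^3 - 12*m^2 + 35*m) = (m^2 - 7*m - 8)/(m*(m - 7))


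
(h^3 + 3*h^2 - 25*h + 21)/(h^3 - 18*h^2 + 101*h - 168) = (h^2 + 6*h - 7)/(h^2 - 15*h + 56)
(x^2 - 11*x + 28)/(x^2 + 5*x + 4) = (x^2 - 11*x + 28)/(x^2 + 5*x + 4)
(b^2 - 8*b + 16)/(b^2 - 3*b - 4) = (b - 4)/(b + 1)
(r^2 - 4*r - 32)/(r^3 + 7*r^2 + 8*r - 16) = (r - 8)/(r^2 + 3*r - 4)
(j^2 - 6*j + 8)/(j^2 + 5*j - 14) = (j - 4)/(j + 7)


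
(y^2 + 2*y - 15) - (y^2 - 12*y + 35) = 14*y - 50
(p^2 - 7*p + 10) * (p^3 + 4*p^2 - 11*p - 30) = p^5 - 3*p^4 - 29*p^3 + 87*p^2 + 100*p - 300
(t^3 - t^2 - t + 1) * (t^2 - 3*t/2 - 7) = t^5 - 5*t^4/2 - 13*t^3/2 + 19*t^2/2 + 11*t/2 - 7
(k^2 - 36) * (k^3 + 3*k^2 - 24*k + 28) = k^5 + 3*k^4 - 60*k^3 - 80*k^2 + 864*k - 1008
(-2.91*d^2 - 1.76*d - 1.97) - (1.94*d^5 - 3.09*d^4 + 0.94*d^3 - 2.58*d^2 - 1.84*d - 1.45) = -1.94*d^5 + 3.09*d^4 - 0.94*d^3 - 0.33*d^2 + 0.0800000000000001*d - 0.52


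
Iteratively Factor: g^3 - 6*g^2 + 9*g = (g - 3)*(g^2 - 3*g) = (g - 3)^2*(g)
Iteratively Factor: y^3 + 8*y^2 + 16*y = (y + 4)*(y^2 + 4*y) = (y + 4)^2*(y)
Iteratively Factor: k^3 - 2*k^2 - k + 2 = (k + 1)*(k^2 - 3*k + 2) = (k - 2)*(k + 1)*(k - 1)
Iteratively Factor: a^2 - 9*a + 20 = (a - 5)*(a - 4)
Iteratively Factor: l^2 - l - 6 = (l + 2)*(l - 3)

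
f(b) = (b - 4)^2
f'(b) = 2*b - 8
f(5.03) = 1.06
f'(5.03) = 2.06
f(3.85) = 0.02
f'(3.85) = -0.30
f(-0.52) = 20.43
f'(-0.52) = -9.04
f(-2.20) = 38.44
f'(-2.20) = -12.40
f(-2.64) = 44.09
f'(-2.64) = -13.28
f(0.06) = 15.52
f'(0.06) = -7.88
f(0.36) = 13.25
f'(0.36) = -7.28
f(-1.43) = 29.48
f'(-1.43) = -10.86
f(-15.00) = 361.00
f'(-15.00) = -38.00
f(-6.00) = 100.00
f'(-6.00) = -20.00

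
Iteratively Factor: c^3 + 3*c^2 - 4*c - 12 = (c + 2)*(c^2 + c - 6) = (c + 2)*(c + 3)*(c - 2)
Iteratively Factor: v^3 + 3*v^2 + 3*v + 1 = (v + 1)*(v^2 + 2*v + 1) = (v + 1)^2*(v + 1)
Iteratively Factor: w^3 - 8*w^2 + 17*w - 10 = (w - 5)*(w^2 - 3*w + 2) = (w - 5)*(w - 2)*(w - 1)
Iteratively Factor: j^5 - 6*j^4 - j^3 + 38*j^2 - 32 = (j + 1)*(j^4 - 7*j^3 + 6*j^2 + 32*j - 32) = (j + 1)*(j + 2)*(j^3 - 9*j^2 + 24*j - 16) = (j - 4)*(j + 1)*(j + 2)*(j^2 - 5*j + 4) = (j - 4)*(j - 1)*(j + 1)*(j + 2)*(j - 4)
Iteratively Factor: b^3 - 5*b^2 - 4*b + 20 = (b + 2)*(b^2 - 7*b + 10) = (b - 2)*(b + 2)*(b - 5)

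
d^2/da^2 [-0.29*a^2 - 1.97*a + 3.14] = -0.580000000000000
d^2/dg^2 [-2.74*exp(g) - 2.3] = -2.74*exp(g)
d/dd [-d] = -1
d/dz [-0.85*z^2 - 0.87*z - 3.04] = -1.7*z - 0.87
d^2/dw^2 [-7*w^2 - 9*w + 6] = -14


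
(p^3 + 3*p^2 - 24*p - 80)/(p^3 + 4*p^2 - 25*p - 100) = (p + 4)/(p + 5)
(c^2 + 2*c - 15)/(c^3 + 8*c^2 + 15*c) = (c - 3)/(c*(c + 3))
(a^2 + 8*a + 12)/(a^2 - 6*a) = (a^2 + 8*a + 12)/(a*(a - 6))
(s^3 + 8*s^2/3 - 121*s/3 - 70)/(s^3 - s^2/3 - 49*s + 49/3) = (3*s^2 - 13*s - 30)/(3*s^2 - 22*s + 7)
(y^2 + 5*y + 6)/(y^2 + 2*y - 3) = (y + 2)/(y - 1)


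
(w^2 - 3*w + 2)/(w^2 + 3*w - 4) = (w - 2)/(w + 4)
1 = 1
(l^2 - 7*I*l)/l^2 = (l - 7*I)/l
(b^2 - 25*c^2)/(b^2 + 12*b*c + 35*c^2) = (b - 5*c)/(b + 7*c)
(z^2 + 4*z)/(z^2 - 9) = z*(z + 4)/(z^2 - 9)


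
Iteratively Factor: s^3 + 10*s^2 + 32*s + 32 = (s + 4)*(s^2 + 6*s + 8) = (s + 4)^2*(s + 2)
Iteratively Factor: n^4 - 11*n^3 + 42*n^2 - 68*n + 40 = (n - 2)*(n^3 - 9*n^2 + 24*n - 20) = (n - 2)^2*(n^2 - 7*n + 10) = (n - 5)*(n - 2)^2*(n - 2)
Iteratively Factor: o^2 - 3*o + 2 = (o - 1)*(o - 2)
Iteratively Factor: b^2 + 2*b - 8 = (b + 4)*(b - 2)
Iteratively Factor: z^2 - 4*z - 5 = (z + 1)*(z - 5)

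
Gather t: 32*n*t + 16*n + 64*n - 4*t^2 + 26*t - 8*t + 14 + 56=80*n - 4*t^2 + t*(32*n + 18) + 70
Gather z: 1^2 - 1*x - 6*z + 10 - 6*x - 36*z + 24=-7*x - 42*z + 35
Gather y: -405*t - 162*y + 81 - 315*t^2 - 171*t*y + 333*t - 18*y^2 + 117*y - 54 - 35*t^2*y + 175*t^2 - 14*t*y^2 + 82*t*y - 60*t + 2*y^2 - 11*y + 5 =-140*t^2 - 132*t + y^2*(-14*t - 16) + y*(-35*t^2 - 89*t - 56) + 32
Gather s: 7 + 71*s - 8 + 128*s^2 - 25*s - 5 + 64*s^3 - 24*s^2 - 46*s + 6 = 64*s^3 + 104*s^2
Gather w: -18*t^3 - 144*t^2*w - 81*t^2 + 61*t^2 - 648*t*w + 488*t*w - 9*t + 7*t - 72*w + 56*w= -18*t^3 - 20*t^2 - 2*t + w*(-144*t^2 - 160*t - 16)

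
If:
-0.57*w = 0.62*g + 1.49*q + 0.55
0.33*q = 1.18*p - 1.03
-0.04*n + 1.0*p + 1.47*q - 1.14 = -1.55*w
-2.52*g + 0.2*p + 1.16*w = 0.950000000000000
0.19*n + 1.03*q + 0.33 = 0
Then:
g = 0.38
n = 4.33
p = 0.56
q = -1.12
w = 1.55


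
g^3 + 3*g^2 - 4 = (g - 1)*(g + 2)^2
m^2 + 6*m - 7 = (m - 1)*(m + 7)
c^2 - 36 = (c - 6)*(c + 6)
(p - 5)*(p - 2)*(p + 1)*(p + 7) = p^4 + p^3 - 39*p^2 + 31*p + 70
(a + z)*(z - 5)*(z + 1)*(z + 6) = a*z^3 + 2*a*z^2 - 29*a*z - 30*a + z^4 + 2*z^3 - 29*z^2 - 30*z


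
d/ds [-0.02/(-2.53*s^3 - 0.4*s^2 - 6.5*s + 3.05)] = (-0.1518*s^2 - 0.016*s - 0.13)/(2.53*s^3 + 0.4*s^2 + 6.5*s - 3.05)^2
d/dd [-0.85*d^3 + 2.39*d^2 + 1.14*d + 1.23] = -2.55*d^2 + 4.78*d + 1.14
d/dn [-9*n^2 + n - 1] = 1 - 18*n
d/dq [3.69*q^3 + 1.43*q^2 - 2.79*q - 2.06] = 11.07*q^2 + 2.86*q - 2.79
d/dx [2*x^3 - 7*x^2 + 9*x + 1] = 6*x^2 - 14*x + 9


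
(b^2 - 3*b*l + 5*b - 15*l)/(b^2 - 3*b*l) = (b + 5)/b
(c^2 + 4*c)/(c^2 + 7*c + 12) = c/(c + 3)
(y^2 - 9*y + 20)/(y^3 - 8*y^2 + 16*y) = (y - 5)/(y*(y - 4))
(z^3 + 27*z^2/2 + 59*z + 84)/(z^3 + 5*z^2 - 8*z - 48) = (z^2 + 19*z/2 + 21)/(z^2 + z - 12)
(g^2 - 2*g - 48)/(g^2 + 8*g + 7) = (g^2 - 2*g - 48)/(g^2 + 8*g + 7)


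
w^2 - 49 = (w - 7)*(w + 7)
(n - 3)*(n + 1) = n^2 - 2*n - 3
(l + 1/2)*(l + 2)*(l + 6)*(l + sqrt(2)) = l^4 + sqrt(2)*l^3 + 17*l^3/2 + 17*sqrt(2)*l^2/2 + 16*l^2 + 6*l + 16*sqrt(2)*l + 6*sqrt(2)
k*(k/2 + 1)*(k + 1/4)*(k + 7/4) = k^4/2 + 2*k^3 + 71*k^2/32 + 7*k/16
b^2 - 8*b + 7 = (b - 7)*(b - 1)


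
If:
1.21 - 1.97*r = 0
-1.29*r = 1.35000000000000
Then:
No Solution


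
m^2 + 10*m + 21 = (m + 3)*(m + 7)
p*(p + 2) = p^2 + 2*p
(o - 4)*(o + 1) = o^2 - 3*o - 4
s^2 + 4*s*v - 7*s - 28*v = (s - 7)*(s + 4*v)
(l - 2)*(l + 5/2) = l^2 + l/2 - 5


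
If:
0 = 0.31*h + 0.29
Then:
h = -0.94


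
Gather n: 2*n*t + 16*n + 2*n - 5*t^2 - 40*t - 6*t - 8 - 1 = n*(2*t + 18) - 5*t^2 - 46*t - 9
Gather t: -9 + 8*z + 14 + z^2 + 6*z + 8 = z^2 + 14*z + 13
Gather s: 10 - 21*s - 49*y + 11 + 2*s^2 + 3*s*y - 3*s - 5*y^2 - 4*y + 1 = 2*s^2 + s*(3*y - 24) - 5*y^2 - 53*y + 22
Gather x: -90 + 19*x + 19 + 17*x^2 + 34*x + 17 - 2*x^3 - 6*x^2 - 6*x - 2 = -2*x^3 + 11*x^2 + 47*x - 56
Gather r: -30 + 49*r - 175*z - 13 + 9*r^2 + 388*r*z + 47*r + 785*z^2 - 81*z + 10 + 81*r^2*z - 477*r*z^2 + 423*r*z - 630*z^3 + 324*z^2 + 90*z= r^2*(81*z + 9) + r*(-477*z^2 + 811*z + 96) - 630*z^3 + 1109*z^2 - 166*z - 33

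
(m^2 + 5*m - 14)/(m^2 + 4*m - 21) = (m - 2)/(m - 3)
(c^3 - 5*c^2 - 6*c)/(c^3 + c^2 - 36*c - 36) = c/(c + 6)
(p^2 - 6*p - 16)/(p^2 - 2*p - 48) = (p + 2)/(p + 6)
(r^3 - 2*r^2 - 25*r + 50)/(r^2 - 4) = (r^2 - 25)/(r + 2)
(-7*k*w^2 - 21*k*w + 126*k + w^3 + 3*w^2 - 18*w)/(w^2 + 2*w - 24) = (-7*k*w + 21*k + w^2 - 3*w)/(w - 4)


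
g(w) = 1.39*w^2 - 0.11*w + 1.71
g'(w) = 2.78*w - 0.11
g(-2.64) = 11.69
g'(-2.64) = -7.45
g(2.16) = 7.96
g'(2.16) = 5.89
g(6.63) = 62.08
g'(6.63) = 18.32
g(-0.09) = 1.73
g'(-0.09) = -0.36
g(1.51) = 4.71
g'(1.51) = 4.09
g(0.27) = 1.78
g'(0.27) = 0.64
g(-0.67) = 2.41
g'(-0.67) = -1.97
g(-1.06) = 3.39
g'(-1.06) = -3.06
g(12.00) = 200.55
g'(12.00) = 33.25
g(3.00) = 13.89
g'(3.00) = 8.23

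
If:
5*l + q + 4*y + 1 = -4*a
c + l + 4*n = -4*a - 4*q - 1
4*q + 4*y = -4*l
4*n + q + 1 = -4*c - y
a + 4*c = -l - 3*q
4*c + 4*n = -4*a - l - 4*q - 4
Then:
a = -28/3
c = -1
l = 149/6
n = 167/24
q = -23/6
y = -21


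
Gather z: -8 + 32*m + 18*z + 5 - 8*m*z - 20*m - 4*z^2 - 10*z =12*m - 4*z^2 + z*(8 - 8*m) - 3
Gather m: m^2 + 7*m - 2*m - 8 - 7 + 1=m^2 + 5*m - 14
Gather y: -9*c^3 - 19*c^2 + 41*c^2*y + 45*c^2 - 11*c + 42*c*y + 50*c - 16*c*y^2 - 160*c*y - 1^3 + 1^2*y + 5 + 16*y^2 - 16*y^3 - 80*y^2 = -9*c^3 + 26*c^2 + 39*c - 16*y^3 + y^2*(-16*c - 64) + y*(41*c^2 - 118*c + 1) + 4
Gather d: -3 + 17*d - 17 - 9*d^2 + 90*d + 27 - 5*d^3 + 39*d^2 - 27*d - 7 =-5*d^3 + 30*d^2 + 80*d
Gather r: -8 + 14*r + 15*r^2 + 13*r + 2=15*r^2 + 27*r - 6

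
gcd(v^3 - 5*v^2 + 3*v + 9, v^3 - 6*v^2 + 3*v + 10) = v + 1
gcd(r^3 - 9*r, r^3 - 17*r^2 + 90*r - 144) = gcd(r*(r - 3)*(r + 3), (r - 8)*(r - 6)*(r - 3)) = r - 3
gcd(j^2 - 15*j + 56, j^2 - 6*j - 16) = j - 8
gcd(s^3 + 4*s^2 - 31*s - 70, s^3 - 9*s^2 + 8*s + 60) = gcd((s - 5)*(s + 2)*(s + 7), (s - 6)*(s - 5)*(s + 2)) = s^2 - 3*s - 10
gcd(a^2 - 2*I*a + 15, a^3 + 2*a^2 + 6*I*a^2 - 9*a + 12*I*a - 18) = a + 3*I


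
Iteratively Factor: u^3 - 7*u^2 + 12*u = (u - 3)*(u^2 - 4*u) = (u - 4)*(u - 3)*(u)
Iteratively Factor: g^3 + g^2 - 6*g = (g - 2)*(g^2 + 3*g) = g*(g - 2)*(g + 3)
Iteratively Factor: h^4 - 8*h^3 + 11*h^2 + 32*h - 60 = (h - 3)*(h^3 - 5*h^2 - 4*h + 20) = (h - 3)*(h - 2)*(h^2 - 3*h - 10) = (h - 3)*(h - 2)*(h + 2)*(h - 5)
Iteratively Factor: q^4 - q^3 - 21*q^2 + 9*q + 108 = (q + 3)*(q^3 - 4*q^2 - 9*q + 36) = (q + 3)^2*(q^2 - 7*q + 12) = (q - 4)*(q + 3)^2*(q - 3)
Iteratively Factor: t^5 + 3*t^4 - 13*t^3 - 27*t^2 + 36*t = (t - 3)*(t^4 + 6*t^3 + 5*t^2 - 12*t) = (t - 3)*(t - 1)*(t^3 + 7*t^2 + 12*t) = (t - 3)*(t - 1)*(t + 3)*(t^2 + 4*t) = t*(t - 3)*(t - 1)*(t + 3)*(t + 4)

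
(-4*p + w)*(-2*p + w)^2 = -16*p^3 + 20*p^2*w - 8*p*w^2 + w^3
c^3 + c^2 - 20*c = c*(c - 4)*(c + 5)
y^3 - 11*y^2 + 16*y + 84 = (y - 7)*(y - 6)*(y + 2)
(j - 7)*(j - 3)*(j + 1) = j^3 - 9*j^2 + 11*j + 21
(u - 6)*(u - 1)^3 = u^4 - 9*u^3 + 21*u^2 - 19*u + 6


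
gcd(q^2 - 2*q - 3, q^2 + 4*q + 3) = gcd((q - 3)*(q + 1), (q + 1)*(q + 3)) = q + 1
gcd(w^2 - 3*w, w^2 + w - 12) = w - 3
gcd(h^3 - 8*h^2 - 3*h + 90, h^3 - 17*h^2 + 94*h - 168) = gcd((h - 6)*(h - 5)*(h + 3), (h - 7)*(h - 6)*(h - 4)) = h - 6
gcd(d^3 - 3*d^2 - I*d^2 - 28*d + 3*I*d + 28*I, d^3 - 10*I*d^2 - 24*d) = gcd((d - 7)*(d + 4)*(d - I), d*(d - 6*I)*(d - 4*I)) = 1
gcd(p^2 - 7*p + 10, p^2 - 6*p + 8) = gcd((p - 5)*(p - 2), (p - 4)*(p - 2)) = p - 2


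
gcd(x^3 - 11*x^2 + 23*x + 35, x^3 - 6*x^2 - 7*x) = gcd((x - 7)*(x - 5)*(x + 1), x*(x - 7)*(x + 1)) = x^2 - 6*x - 7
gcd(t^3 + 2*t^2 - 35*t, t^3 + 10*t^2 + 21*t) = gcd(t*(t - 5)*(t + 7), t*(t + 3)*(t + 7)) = t^2 + 7*t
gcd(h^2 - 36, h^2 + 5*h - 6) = h + 6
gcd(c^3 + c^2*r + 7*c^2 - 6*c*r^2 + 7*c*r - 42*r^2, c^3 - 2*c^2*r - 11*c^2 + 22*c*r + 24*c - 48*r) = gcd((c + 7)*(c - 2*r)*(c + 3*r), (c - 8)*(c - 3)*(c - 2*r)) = -c + 2*r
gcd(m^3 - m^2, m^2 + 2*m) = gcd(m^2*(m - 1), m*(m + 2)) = m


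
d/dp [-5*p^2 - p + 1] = -10*p - 1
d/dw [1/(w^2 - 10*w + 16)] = 2*(5 - w)/(w^2 - 10*w + 16)^2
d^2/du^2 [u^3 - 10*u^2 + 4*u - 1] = 6*u - 20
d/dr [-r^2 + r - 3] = 1 - 2*r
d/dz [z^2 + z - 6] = 2*z + 1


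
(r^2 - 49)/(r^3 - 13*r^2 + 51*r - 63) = (r + 7)/(r^2 - 6*r + 9)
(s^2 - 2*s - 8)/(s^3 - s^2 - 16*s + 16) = (s + 2)/(s^2 + 3*s - 4)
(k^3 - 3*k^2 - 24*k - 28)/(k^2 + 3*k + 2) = (k^2 - 5*k - 14)/(k + 1)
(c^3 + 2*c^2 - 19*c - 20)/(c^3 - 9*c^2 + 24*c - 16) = (c^2 + 6*c + 5)/(c^2 - 5*c + 4)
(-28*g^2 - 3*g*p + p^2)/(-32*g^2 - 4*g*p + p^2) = (-7*g + p)/(-8*g + p)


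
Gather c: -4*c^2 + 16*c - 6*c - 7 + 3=-4*c^2 + 10*c - 4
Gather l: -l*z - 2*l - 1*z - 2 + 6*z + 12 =l*(-z - 2) + 5*z + 10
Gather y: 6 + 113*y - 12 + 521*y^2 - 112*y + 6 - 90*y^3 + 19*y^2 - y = -90*y^3 + 540*y^2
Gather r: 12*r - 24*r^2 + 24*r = -24*r^2 + 36*r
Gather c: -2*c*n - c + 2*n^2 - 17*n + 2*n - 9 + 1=c*(-2*n - 1) + 2*n^2 - 15*n - 8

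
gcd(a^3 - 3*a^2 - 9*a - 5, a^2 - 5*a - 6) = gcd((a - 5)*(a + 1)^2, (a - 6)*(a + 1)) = a + 1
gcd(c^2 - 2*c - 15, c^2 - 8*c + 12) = 1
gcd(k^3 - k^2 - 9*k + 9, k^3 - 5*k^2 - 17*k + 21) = k^2 + 2*k - 3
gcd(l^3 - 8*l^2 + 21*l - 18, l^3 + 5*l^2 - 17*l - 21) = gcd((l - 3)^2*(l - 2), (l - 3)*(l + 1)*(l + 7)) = l - 3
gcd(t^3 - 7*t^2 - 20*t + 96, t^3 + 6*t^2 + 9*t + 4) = t + 4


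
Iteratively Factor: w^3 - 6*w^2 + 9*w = (w - 3)*(w^2 - 3*w) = (w - 3)^2*(w)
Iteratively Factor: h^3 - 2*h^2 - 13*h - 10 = (h - 5)*(h^2 + 3*h + 2) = (h - 5)*(h + 2)*(h + 1)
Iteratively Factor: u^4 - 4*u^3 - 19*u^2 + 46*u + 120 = (u - 4)*(u^3 - 19*u - 30) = (u - 4)*(u + 3)*(u^2 - 3*u - 10) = (u - 4)*(u + 2)*(u + 3)*(u - 5)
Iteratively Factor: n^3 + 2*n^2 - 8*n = (n + 4)*(n^2 - 2*n) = n*(n + 4)*(n - 2)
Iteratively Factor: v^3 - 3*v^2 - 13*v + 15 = (v - 1)*(v^2 - 2*v - 15) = (v - 1)*(v + 3)*(v - 5)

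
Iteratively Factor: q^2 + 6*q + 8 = (q + 2)*(q + 4)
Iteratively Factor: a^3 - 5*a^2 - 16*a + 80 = (a + 4)*(a^2 - 9*a + 20) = (a - 5)*(a + 4)*(a - 4)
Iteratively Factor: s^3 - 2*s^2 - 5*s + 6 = (s - 1)*(s^2 - s - 6) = (s - 3)*(s - 1)*(s + 2)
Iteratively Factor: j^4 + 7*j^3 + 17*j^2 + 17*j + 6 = (j + 1)*(j^3 + 6*j^2 + 11*j + 6) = (j + 1)*(j + 2)*(j^2 + 4*j + 3) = (j + 1)^2*(j + 2)*(j + 3)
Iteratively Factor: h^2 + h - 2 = (h - 1)*(h + 2)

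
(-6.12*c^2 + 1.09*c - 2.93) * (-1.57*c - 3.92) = 9.6084*c^3 + 22.2791*c^2 + 0.3273*c + 11.4856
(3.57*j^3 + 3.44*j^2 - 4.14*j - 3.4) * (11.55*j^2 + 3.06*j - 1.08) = 41.2335*j^5 + 50.6562*j^4 - 41.1462*j^3 - 55.6536*j^2 - 5.9328*j + 3.672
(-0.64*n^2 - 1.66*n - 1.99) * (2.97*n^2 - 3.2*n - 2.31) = -1.9008*n^4 - 2.8822*n^3 + 0.8801*n^2 + 10.2026*n + 4.5969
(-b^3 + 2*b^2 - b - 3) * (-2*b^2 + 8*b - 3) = 2*b^5 - 12*b^4 + 21*b^3 - 8*b^2 - 21*b + 9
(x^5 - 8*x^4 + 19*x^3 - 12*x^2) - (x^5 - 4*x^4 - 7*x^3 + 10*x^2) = -4*x^4 + 26*x^3 - 22*x^2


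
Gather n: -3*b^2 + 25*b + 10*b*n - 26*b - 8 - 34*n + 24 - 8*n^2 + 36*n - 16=-3*b^2 - b - 8*n^2 + n*(10*b + 2)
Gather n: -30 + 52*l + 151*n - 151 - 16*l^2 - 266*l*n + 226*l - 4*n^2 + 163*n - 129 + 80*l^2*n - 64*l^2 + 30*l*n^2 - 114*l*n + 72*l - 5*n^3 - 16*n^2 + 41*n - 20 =-80*l^2 + 350*l - 5*n^3 + n^2*(30*l - 20) + n*(80*l^2 - 380*l + 355) - 330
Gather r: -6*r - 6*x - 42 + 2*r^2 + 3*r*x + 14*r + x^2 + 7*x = 2*r^2 + r*(3*x + 8) + x^2 + x - 42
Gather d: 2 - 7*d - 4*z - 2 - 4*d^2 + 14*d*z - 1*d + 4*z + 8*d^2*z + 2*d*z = d^2*(8*z - 4) + d*(16*z - 8)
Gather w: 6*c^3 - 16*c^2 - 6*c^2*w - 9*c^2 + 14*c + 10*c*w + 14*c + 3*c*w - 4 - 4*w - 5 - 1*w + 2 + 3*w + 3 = 6*c^3 - 25*c^2 + 28*c + w*(-6*c^2 + 13*c - 2) - 4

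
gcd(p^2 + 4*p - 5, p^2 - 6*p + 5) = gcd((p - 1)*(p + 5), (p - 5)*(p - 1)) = p - 1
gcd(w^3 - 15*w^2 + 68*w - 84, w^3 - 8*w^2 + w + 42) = w - 7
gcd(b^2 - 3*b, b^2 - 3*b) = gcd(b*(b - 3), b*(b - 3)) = b^2 - 3*b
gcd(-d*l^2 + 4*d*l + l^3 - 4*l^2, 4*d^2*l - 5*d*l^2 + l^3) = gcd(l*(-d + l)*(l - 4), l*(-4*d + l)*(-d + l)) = d*l - l^2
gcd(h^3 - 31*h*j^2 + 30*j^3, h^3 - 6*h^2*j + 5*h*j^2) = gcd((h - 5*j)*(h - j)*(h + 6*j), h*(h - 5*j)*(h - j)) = h^2 - 6*h*j + 5*j^2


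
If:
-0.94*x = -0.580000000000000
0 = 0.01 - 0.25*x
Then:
No Solution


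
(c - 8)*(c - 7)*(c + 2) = c^3 - 13*c^2 + 26*c + 112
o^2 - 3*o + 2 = (o - 2)*(o - 1)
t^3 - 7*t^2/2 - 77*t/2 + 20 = (t - 8)*(t - 1/2)*(t + 5)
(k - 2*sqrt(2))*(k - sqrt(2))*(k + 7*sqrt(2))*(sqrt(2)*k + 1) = sqrt(2)*k^4 + 9*k^3 - 34*sqrt(2)*k^2 + 18*k + 28*sqrt(2)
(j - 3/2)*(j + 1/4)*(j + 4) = j^3 + 11*j^2/4 - 43*j/8 - 3/2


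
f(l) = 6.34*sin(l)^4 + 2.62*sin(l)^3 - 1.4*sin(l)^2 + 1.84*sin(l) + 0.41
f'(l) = 25.36*sin(l)^3*cos(l) + 7.86*sin(l)^2*cos(l) - 2.8*sin(l)*cos(l) + 1.84*cos(l)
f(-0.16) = 0.07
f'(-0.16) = 2.35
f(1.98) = 7.43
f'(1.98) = -10.13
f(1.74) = 9.36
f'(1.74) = -5.22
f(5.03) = 0.32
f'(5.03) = -3.17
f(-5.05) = 8.13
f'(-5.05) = 9.11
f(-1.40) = 0.71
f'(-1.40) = -2.05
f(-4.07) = 4.94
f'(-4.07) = -10.58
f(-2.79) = -0.41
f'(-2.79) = -2.54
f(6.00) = -0.23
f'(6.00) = 2.58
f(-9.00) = -0.59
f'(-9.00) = -2.33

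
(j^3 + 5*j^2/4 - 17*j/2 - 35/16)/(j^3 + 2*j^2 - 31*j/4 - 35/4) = (j + 1/4)/(j + 1)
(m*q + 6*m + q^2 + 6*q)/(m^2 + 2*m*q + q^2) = (q + 6)/(m + q)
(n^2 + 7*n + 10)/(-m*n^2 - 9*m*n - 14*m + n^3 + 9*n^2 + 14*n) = (-n - 5)/(m*n + 7*m - n^2 - 7*n)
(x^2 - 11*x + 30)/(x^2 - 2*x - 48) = (-x^2 + 11*x - 30)/(-x^2 + 2*x + 48)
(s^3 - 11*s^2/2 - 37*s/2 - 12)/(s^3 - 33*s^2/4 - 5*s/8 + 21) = 4*(s + 1)/(4*s - 7)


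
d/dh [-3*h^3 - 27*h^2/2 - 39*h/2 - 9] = -9*h^2 - 27*h - 39/2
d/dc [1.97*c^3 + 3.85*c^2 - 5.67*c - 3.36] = 5.91*c^2 + 7.7*c - 5.67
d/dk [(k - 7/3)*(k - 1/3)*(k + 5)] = 3*k^2 + 14*k/3 - 113/9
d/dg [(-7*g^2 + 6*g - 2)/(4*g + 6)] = (-7*g^2 - 21*g + 11)/(4*g^2 + 12*g + 9)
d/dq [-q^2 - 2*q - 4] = -2*q - 2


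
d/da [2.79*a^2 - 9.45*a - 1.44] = 5.58*a - 9.45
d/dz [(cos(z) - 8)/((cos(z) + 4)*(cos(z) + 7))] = (cos(z)^2 - 16*cos(z) - 116)*sin(z)/((cos(z) + 4)^2*(cos(z) + 7)^2)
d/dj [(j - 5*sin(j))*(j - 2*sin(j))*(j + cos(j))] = -(j - 5*sin(j))*(j - 2*sin(j))*(sin(j) - 1) - (j - 5*sin(j))*(j + cos(j))*(2*cos(j) - 1) - (j - 2*sin(j))*(j + cos(j))*(5*cos(j) - 1)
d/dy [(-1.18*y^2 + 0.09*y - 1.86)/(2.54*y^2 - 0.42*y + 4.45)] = (0.267*y^2 - 1.0532*y - 0.3807)/(6.4516*y^4 - 2.1336*y^3 + 22.7824*y^2 - 3.738*y + 19.8025)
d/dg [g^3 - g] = 3*g^2 - 1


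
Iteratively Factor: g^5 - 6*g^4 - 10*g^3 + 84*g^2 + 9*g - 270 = (g + 3)*(g^4 - 9*g^3 + 17*g^2 + 33*g - 90) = (g - 3)*(g + 3)*(g^3 - 6*g^2 - g + 30) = (g - 5)*(g - 3)*(g + 3)*(g^2 - g - 6) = (g - 5)*(g - 3)^2*(g + 3)*(g + 2)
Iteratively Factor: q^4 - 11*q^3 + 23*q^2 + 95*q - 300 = (q - 5)*(q^3 - 6*q^2 - 7*q + 60) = (q - 5)*(q - 4)*(q^2 - 2*q - 15) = (q - 5)*(q - 4)*(q + 3)*(q - 5)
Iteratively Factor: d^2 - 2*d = (d - 2)*(d)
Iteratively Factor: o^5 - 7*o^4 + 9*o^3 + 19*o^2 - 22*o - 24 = (o + 1)*(o^4 - 8*o^3 + 17*o^2 + 2*o - 24) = (o + 1)^2*(o^3 - 9*o^2 + 26*o - 24) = (o - 4)*(o + 1)^2*(o^2 - 5*o + 6) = (o - 4)*(o - 3)*(o + 1)^2*(o - 2)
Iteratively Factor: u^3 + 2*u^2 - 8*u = (u)*(u^2 + 2*u - 8) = u*(u + 4)*(u - 2)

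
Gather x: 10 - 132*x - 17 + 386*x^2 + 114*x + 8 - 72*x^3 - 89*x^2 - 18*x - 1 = -72*x^3 + 297*x^2 - 36*x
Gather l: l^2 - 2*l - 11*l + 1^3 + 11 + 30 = l^2 - 13*l + 42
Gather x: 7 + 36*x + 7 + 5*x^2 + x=5*x^2 + 37*x + 14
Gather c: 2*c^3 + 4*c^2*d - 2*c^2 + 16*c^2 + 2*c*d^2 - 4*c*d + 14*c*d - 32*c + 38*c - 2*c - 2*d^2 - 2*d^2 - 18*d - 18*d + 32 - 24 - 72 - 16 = 2*c^3 + c^2*(4*d + 14) + c*(2*d^2 + 10*d + 4) - 4*d^2 - 36*d - 80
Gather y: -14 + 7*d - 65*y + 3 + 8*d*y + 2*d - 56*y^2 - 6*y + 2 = 9*d - 56*y^2 + y*(8*d - 71) - 9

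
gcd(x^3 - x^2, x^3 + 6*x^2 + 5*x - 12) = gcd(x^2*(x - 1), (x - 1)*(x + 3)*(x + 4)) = x - 1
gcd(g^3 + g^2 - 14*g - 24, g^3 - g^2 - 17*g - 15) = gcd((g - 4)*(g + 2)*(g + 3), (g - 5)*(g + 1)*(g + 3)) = g + 3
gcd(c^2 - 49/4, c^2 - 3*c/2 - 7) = c - 7/2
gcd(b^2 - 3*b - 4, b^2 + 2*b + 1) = b + 1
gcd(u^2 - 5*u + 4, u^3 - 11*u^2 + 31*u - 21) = u - 1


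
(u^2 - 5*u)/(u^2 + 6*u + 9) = u*(u - 5)/(u^2 + 6*u + 9)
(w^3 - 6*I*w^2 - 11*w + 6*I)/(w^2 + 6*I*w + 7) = (w^2 - 5*I*w - 6)/(w + 7*I)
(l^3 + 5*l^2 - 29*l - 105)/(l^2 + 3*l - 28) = (l^2 - 2*l - 15)/(l - 4)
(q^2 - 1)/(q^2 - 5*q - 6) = (q - 1)/(q - 6)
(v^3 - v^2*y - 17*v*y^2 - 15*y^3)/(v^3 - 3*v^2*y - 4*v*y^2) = (-v^2 + 2*v*y + 15*y^2)/(v*(-v + 4*y))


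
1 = 1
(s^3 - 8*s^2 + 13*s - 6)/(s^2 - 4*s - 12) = (s^2 - 2*s + 1)/(s + 2)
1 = 1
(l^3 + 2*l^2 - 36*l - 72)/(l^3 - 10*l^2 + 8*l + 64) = (l^2 - 36)/(l^2 - 12*l + 32)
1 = 1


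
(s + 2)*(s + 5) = s^2 + 7*s + 10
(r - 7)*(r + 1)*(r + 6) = r^3 - 43*r - 42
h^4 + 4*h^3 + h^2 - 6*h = h*(h - 1)*(h + 2)*(h + 3)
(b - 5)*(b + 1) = b^2 - 4*b - 5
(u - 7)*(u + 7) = u^2 - 49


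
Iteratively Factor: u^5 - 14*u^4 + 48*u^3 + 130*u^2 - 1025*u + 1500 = (u - 5)*(u^4 - 9*u^3 + 3*u^2 + 145*u - 300) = (u - 5)^2*(u^3 - 4*u^2 - 17*u + 60) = (u - 5)^2*(u + 4)*(u^2 - 8*u + 15) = (u - 5)^3*(u + 4)*(u - 3)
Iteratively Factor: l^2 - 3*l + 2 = (l - 1)*(l - 2)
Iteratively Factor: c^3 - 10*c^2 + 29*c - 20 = (c - 1)*(c^2 - 9*c + 20) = (c - 5)*(c - 1)*(c - 4)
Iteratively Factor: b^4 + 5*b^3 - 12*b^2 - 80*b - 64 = (b + 4)*(b^3 + b^2 - 16*b - 16) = (b + 4)^2*(b^2 - 3*b - 4) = (b - 4)*(b + 4)^2*(b + 1)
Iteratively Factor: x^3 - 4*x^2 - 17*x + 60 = (x + 4)*(x^2 - 8*x + 15) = (x - 3)*(x + 4)*(x - 5)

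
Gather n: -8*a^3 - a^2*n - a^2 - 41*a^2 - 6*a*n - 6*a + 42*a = -8*a^3 - 42*a^2 + 36*a + n*(-a^2 - 6*a)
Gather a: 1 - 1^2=0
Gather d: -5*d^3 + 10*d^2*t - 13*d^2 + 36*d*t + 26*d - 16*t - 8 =-5*d^3 + d^2*(10*t - 13) + d*(36*t + 26) - 16*t - 8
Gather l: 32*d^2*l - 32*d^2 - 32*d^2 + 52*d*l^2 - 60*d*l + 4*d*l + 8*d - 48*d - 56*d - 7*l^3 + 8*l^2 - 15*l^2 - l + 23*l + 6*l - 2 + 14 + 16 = -64*d^2 - 96*d - 7*l^3 + l^2*(52*d - 7) + l*(32*d^2 - 56*d + 28) + 28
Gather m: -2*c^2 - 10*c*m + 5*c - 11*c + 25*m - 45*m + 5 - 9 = -2*c^2 - 6*c + m*(-10*c - 20) - 4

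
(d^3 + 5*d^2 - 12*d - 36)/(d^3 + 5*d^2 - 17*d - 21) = (d^2 + 8*d + 12)/(d^2 + 8*d + 7)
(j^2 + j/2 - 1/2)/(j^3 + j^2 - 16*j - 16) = (j - 1/2)/(j^2 - 16)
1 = 1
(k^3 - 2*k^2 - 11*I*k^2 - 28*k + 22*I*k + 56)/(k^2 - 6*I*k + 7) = (k^2 + k*(-2 - 4*I) + 8*I)/(k + I)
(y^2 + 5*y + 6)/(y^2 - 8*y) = (y^2 + 5*y + 6)/(y*(y - 8))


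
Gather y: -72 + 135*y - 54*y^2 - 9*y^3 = -9*y^3 - 54*y^2 + 135*y - 72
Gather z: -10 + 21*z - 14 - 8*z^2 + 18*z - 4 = -8*z^2 + 39*z - 28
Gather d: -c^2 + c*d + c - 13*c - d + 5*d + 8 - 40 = -c^2 - 12*c + d*(c + 4) - 32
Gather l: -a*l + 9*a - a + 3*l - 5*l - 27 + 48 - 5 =8*a + l*(-a - 2) + 16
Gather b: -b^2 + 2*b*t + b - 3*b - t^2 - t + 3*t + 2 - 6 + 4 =-b^2 + b*(2*t - 2) - t^2 + 2*t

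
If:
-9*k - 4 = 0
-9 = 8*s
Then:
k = -4/9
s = -9/8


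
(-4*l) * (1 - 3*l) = 12*l^2 - 4*l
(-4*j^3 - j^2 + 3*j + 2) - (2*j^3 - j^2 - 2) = -6*j^3 + 3*j + 4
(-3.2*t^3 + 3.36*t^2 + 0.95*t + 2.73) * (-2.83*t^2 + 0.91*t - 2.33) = 9.056*t^5 - 12.4208*t^4 + 7.8251*t^3 - 14.6902*t^2 + 0.2708*t - 6.3609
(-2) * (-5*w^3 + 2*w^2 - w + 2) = 10*w^3 - 4*w^2 + 2*w - 4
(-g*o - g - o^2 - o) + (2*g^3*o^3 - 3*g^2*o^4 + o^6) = 2*g^3*o^3 - 3*g^2*o^4 - g*o - g + o^6 - o^2 - o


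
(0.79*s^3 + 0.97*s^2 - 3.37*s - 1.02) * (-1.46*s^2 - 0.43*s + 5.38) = -1.1534*s^5 - 1.7559*s^4 + 8.7533*s^3 + 8.1569*s^2 - 17.692*s - 5.4876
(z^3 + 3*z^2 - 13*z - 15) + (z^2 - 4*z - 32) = z^3 + 4*z^2 - 17*z - 47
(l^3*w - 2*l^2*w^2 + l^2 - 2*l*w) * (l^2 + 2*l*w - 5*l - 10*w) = l^5*w - 5*l^4*w + l^4 - 4*l^3*w^3 - 5*l^3 + 20*l^2*w^3 - 4*l^2*w^2 + 20*l*w^2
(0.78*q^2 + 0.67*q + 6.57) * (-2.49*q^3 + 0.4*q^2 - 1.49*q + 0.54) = -1.9422*q^5 - 1.3563*q^4 - 17.2535*q^3 + 2.0509*q^2 - 9.4275*q + 3.5478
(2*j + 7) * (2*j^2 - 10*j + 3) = 4*j^3 - 6*j^2 - 64*j + 21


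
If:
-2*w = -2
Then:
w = 1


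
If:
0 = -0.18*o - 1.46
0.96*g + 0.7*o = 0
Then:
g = 5.91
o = -8.11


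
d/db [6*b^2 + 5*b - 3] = 12*b + 5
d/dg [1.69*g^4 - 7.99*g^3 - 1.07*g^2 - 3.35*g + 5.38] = 6.76*g^3 - 23.97*g^2 - 2.14*g - 3.35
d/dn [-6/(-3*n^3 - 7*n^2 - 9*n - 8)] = 6*(-9*n^2 - 14*n - 9)/(3*n^3 + 7*n^2 + 9*n + 8)^2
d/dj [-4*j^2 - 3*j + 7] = -8*j - 3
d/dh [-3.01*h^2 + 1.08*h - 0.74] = 1.08 - 6.02*h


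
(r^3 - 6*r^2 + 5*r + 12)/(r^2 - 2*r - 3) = r - 4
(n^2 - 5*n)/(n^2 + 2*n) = (n - 5)/(n + 2)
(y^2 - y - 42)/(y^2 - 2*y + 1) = (y^2 - y - 42)/(y^2 - 2*y + 1)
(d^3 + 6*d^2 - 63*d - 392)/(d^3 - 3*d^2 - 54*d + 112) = (d + 7)/(d - 2)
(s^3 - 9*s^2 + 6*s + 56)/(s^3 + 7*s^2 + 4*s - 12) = (s^2 - 11*s + 28)/(s^2 + 5*s - 6)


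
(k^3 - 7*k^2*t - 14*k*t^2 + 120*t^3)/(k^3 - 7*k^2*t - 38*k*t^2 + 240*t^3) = (-k^2 + 2*k*t + 24*t^2)/(-k^2 + 2*k*t + 48*t^2)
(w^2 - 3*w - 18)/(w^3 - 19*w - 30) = (w - 6)/(w^2 - 3*w - 10)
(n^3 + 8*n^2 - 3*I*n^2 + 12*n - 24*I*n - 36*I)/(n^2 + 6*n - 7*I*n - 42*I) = (n^2 + n*(2 - 3*I) - 6*I)/(n - 7*I)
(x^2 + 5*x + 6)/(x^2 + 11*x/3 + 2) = 3*(x + 2)/(3*x + 2)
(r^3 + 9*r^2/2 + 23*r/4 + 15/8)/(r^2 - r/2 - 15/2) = (r^2 + 2*r + 3/4)/(r - 3)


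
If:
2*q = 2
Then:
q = 1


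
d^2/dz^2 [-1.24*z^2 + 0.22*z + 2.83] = -2.48000000000000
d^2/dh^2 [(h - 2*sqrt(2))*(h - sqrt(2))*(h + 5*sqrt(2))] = 6*h + 4*sqrt(2)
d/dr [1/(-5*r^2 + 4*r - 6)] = 2*(5*r - 2)/(5*r^2 - 4*r + 6)^2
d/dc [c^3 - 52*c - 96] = 3*c^2 - 52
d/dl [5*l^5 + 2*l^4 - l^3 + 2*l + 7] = 25*l^4 + 8*l^3 - 3*l^2 + 2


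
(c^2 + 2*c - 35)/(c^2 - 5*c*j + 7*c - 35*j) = (c - 5)/(c - 5*j)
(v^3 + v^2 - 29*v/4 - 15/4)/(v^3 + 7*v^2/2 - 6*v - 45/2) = (v + 1/2)/(v + 3)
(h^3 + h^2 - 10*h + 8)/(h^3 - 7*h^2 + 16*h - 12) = (h^2 + 3*h - 4)/(h^2 - 5*h + 6)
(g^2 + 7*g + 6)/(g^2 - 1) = (g + 6)/(g - 1)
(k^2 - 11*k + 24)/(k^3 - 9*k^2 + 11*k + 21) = (k - 8)/(k^2 - 6*k - 7)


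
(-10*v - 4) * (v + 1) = -10*v^2 - 14*v - 4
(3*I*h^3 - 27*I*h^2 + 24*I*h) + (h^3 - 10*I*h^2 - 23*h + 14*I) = h^3 + 3*I*h^3 - 37*I*h^2 - 23*h + 24*I*h + 14*I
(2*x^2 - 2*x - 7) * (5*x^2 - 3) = 10*x^4 - 10*x^3 - 41*x^2 + 6*x + 21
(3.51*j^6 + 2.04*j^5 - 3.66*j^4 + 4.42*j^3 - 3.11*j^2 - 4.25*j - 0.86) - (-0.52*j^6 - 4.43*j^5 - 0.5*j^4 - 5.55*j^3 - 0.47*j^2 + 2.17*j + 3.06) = 4.03*j^6 + 6.47*j^5 - 3.16*j^4 + 9.97*j^3 - 2.64*j^2 - 6.42*j - 3.92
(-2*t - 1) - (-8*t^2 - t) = 8*t^2 - t - 1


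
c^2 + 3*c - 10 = (c - 2)*(c + 5)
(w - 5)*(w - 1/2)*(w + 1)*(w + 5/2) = w^4 - 2*w^3 - 57*w^2/4 - 5*w + 25/4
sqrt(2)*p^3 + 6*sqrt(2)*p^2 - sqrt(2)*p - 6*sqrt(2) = (p - 1)*(p + 6)*(sqrt(2)*p + sqrt(2))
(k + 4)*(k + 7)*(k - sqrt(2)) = k^3 - sqrt(2)*k^2 + 11*k^2 - 11*sqrt(2)*k + 28*k - 28*sqrt(2)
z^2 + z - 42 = (z - 6)*(z + 7)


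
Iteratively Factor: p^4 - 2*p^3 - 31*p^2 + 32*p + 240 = (p + 3)*(p^3 - 5*p^2 - 16*p + 80) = (p - 5)*(p + 3)*(p^2 - 16) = (p - 5)*(p - 4)*(p + 3)*(p + 4)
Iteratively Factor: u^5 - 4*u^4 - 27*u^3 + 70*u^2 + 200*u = (u - 5)*(u^4 + u^3 - 22*u^2 - 40*u) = u*(u - 5)*(u^3 + u^2 - 22*u - 40) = u*(u - 5)*(u + 4)*(u^2 - 3*u - 10) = u*(u - 5)*(u + 2)*(u + 4)*(u - 5)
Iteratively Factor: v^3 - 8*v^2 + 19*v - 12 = (v - 3)*(v^2 - 5*v + 4) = (v - 3)*(v - 1)*(v - 4)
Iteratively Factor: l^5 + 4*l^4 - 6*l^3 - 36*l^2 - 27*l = (l + 1)*(l^4 + 3*l^3 - 9*l^2 - 27*l) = l*(l + 1)*(l^3 + 3*l^2 - 9*l - 27) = l*(l + 1)*(l + 3)*(l^2 - 9) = l*(l + 1)*(l + 3)^2*(l - 3)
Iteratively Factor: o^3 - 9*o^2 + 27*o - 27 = (o - 3)*(o^2 - 6*o + 9) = (o - 3)^2*(o - 3)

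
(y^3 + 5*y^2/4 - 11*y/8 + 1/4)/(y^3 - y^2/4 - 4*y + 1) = (y - 1/2)/(y - 2)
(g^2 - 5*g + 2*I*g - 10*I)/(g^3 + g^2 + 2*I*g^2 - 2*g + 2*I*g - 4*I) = (g - 5)/(g^2 + g - 2)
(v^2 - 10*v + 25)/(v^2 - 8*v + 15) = (v - 5)/(v - 3)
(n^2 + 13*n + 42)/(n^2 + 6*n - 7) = (n + 6)/(n - 1)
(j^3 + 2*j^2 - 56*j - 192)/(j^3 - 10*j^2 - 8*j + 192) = (j + 6)/(j - 6)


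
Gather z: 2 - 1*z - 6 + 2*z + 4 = z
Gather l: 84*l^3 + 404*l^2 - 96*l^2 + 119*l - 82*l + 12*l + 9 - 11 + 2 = 84*l^3 + 308*l^2 + 49*l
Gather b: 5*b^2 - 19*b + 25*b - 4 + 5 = 5*b^2 + 6*b + 1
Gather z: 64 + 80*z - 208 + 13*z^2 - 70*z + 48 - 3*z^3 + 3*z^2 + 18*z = -3*z^3 + 16*z^2 + 28*z - 96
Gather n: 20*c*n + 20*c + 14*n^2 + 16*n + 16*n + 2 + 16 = 20*c + 14*n^2 + n*(20*c + 32) + 18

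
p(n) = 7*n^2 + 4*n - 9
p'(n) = 14*n + 4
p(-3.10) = 45.87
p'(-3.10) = -39.40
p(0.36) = -6.65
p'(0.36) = 9.04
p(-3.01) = 42.38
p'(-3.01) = -38.14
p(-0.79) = -7.79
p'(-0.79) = -7.06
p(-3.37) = 57.02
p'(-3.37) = -43.18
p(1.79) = 20.59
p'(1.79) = 29.06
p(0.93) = 0.77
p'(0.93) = 17.02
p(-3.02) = 42.76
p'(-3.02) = -38.28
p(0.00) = -9.00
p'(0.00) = 4.00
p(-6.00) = 219.00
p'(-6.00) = -80.00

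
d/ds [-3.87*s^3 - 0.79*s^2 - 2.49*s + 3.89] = -11.61*s^2 - 1.58*s - 2.49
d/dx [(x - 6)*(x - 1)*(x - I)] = 3*x^2 - 2*x*(7 + I) + 6 + 7*I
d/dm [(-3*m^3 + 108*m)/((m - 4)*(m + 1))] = 3*(-m^4 + 6*m^3 - 24*m^2 - 144)/(m^4 - 6*m^3 + m^2 + 24*m + 16)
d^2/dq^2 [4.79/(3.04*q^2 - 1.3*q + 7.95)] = (-88.534528*q^2 + 37.86016*q + 4.79*(6.08*q - 1.3)*(12.16*q - 2.6) - 231.52944)/(3.04*q^2 - 1.3*q + 7.95)^3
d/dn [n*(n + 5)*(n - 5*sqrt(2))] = 3*n^2 - 10*sqrt(2)*n + 10*n - 25*sqrt(2)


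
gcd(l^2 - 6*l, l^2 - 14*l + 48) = l - 6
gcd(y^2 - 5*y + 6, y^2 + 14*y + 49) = 1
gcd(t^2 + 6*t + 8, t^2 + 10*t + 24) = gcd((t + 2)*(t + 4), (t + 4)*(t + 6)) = t + 4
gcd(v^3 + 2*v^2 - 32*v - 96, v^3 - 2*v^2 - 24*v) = v^2 - 2*v - 24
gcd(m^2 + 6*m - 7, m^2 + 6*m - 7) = m^2 + 6*m - 7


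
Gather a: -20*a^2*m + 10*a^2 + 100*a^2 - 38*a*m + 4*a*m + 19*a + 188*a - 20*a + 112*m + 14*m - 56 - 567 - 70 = a^2*(110 - 20*m) + a*(187 - 34*m) + 126*m - 693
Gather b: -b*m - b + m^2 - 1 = b*(-m - 1) + m^2 - 1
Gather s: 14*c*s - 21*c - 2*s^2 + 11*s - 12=-21*c - 2*s^2 + s*(14*c + 11) - 12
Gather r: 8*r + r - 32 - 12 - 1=9*r - 45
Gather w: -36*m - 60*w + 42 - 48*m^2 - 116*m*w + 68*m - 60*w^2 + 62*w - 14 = -48*m^2 + 32*m - 60*w^2 + w*(2 - 116*m) + 28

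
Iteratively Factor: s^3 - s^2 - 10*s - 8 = (s + 2)*(s^2 - 3*s - 4) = (s - 4)*(s + 2)*(s + 1)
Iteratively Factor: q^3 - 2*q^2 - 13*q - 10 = (q + 1)*(q^2 - 3*q - 10) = (q + 1)*(q + 2)*(q - 5)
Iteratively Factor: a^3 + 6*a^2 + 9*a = (a + 3)*(a^2 + 3*a) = (a + 3)^2*(a)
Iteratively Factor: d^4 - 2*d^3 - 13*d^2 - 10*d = (d - 5)*(d^3 + 3*d^2 + 2*d) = d*(d - 5)*(d^2 + 3*d + 2) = d*(d - 5)*(d + 2)*(d + 1)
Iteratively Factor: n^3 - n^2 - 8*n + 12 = (n + 3)*(n^2 - 4*n + 4) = (n - 2)*(n + 3)*(n - 2)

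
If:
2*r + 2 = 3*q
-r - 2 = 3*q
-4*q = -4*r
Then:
No Solution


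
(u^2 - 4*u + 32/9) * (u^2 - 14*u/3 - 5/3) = u^4 - 26*u^3/3 + 185*u^2/9 - 268*u/27 - 160/27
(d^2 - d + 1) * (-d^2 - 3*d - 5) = -d^4 - 2*d^3 - 3*d^2 + 2*d - 5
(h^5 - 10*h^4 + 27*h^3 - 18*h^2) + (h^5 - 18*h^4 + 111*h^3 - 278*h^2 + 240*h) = 2*h^5 - 28*h^4 + 138*h^3 - 296*h^2 + 240*h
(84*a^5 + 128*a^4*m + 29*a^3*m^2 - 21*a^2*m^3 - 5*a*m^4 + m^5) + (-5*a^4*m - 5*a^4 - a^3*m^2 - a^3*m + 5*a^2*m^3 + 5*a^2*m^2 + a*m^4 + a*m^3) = 84*a^5 + 123*a^4*m - 5*a^4 + 28*a^3*m^2 - a^3*m - 16*a^2*m^3 + 5*a^2*m^2 - 4*a*m^4 + a*m^3 + m^5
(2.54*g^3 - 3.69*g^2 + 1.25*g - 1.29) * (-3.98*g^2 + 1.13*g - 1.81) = -10.1092*g^5 + 17.5564*g^4 - 13.7421*g^3 + 13.2256*g^2 - 3.7202*g + 2.3349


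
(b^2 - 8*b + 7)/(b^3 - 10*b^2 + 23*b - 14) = 1/(b - 2)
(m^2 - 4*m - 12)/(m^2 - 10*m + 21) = (m^2 - 4*m - 12)/(m^2 - 10*m + 21)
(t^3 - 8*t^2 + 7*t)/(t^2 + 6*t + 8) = t*(t^2 - 8*t + 7)/(t^2 + 6*t + 8)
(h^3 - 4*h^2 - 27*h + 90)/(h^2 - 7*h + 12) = (h^2 - h - 30)/(h - 4)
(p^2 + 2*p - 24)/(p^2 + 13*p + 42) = (p - 4)/(p + 7)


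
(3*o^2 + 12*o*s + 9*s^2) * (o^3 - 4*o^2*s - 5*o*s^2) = 3*o^5 - 54*o^3*s^2 - 96*o^2*s^3 - 45*o*s^4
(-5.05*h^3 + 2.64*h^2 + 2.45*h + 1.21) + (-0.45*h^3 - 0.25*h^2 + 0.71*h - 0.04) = -5.5*h^3 + 2.39*h^2 + 3.16*h + 1.17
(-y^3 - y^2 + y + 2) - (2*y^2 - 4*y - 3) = -y^3 - 3*y^2 + 5*y + 5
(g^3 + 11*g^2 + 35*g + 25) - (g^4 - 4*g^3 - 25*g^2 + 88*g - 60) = -g^4 + 5*g^3 + 36*g^2 - 53*g + 85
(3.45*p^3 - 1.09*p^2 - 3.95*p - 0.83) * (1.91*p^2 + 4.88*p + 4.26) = 6.5895*p^5 + 14.7541*p^4 + 1.8333*p^3 - 25.5047*p^2 - 20.8774*p - 3.5358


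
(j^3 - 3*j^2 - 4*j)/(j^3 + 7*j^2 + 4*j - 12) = j*(j^2 - 3*j - 4)/(j^3 + 7*j^2 + 4*j - 12)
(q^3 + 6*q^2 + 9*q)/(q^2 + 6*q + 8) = q*(q^2 + 6*q + 9)/(q^2 + 6*q + 8)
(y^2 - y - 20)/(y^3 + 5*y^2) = (y^2 - y - 20)/(y^2*(y + 5))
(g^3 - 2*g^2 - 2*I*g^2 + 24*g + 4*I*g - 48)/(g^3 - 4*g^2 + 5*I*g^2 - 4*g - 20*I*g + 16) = (g^2 + g*(-2 - 6*I) + 12*I)/(g^2 + g*(-4 + I) - 4*I)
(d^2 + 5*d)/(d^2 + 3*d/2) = 2*(d + 5)/(2*d + 3)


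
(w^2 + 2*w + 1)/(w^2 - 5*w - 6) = (w + 1)/(w - 6)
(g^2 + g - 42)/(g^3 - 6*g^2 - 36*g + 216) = (g + 7)/(g^2 - 36)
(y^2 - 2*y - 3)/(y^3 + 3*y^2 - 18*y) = (y + 1)/(y*(y + 6))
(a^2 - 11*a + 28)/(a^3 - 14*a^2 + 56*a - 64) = (a - 7)/(a^2 - 10*a + 16)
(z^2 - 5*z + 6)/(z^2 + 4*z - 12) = (z - 3)/(z + 6)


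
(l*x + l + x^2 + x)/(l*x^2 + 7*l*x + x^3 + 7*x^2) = (x + 1)/(x*(x + 7))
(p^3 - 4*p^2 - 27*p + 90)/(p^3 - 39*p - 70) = (p^2 - 9*p + 18)/(p^2 - 5*p - 14)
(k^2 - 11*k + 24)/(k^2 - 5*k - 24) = (k - 3)/(k + 3)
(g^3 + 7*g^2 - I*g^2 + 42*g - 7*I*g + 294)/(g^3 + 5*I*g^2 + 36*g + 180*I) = (g^2 + 7*g*(1 - I) - 49*I)/(g^2 - I*g + 30)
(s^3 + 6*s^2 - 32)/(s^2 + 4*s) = s + 2 - 8/s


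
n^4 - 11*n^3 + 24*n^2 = n^2*(n - 8)*(n - 3)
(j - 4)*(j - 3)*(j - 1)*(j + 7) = j^4 - j^3 - 37*j^2 + 121*j - 84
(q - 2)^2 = q^2 - 4*q + 4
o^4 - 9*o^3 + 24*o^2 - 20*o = o*(o - 5)*(o - 2)^2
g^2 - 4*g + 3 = (g - 3)*(g - 1)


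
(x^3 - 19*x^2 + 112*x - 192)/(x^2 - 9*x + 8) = (x^2 - 11*x + 24)/(x - 1)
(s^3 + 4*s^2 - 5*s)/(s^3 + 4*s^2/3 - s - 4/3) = 3*s*(s + 5)/(3*s^2 + 7*s + 4)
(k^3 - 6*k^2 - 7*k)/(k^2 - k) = (k^2 - 6*k - 7)/(k - 1)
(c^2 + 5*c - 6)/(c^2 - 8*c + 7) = (c + 6)/(c - 7)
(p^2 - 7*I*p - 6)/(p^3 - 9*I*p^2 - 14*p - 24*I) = (p - I)/(p^2 - 3*I*p + 4)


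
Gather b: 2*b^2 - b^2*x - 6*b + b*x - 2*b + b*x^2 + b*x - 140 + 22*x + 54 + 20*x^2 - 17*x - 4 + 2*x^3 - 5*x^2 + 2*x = b^2*(2 - x) + b*(x^2 + 2*x - 8) + 2*x^3 + 15*x^2 + 7*x - 90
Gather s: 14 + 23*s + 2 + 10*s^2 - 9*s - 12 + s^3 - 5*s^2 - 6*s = s^3 + 5*s^2 + 8*s + 4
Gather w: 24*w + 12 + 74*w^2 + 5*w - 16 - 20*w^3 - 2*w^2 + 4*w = -20*w^3 + 72*w^2 + 33*w - 4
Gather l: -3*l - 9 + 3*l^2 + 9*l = 3*l^2 + 6*l - 9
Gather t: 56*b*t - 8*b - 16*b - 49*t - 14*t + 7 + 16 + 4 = -24*b + t*(56*b - 63) + 27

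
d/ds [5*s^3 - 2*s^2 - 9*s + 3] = 15*s^2 - 4*s - 9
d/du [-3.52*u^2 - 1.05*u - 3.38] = -7.04*u - 1.05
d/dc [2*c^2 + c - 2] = 4*c + 1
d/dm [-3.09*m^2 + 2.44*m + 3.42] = 2.44 - 6.18*m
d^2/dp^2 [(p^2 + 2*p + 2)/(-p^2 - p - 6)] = 2*(-p^3 + 12*p^2 + 30*p - 14)/(p^6 + 3*p^5 + 21*p^4 + 37*p^3 + 126*p^2 + 108*p + 216)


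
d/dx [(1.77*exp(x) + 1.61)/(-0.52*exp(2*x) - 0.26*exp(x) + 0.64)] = (0.9204*exp(2*x) + 1.6744*exp(x) + 1.5514)*exp(x)/(0.2704*exp(4*x) + 0.2704*exp(3*x) - 0.598*exp(2*x) - 0.3328*exp(x) + 0.4096)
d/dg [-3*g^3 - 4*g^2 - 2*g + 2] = -9*g^2 - 8*g - 2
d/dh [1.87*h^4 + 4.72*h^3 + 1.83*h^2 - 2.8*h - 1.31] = 7.48*h^3 + 14.16*h^2 + 3.66*h - 2.8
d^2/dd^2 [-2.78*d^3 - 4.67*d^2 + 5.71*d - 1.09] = -16.68*d - 9.34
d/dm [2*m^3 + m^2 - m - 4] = 6*m^2 + 2*m - 1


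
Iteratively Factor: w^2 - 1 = (w - 1)*(w + 1)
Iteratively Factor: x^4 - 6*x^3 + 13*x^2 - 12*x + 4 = (x - 2)*(x^3 - 4*x^2 + 5*x - 2) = (x - 2)^2*(x^2 - 2*x + 1) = (x - 2)^2*(x - 1)*(x - 1)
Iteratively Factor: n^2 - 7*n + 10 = (n - 2)*(n - 5)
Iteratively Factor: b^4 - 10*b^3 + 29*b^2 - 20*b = (b - 5)*(b^3 - 5*b^2 + 4*b) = (b - 5)*(b - 4)*(b^2 - b) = (b - 5)*(b - 4)*(b - 1)*(b)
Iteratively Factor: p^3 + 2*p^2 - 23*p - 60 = (p + 4)*(p^2 - 2*p - 15) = (p + 3)*(p + 4)*(p - 5)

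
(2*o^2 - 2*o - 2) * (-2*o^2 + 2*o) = -4*o^4 + 8*o^3 - 4*o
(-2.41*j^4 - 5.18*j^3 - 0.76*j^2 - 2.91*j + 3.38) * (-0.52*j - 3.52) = 1.2532*j^5 + 11.1768*j^4 + 18.6288*j^3 + 4.1884*j^2 + 8.4856*j - 11.8976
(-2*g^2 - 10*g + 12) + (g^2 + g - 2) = -g^2 - 9*g + 10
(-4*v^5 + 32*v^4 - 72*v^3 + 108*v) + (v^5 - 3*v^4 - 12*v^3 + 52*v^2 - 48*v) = -3*v^5 + 29*v^4 - 84*v^3 + 52*v^2 + 60*v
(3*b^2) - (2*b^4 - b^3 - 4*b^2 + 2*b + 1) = -2*b^4 + b^3 + 7*b^2 - 2*b - 1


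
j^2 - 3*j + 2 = (j - 2)*(j - 1)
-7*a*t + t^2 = t*(-7*a + t)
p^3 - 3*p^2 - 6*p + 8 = (p - 4)*(p - 1)*(p + 2)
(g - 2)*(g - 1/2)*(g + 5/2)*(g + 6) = g^4 + 6*g^3 - 21*g^2/4 - 29*g + 15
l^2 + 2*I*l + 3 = (l - I)*(l + 3*I)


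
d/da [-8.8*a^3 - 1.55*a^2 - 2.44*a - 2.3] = -26.4*a^2 - 3.1*a - 2.44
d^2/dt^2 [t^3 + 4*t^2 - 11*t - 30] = 6*t + 8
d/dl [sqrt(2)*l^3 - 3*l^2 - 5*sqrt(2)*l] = 3*sqrt(2)*l^2 - 6*l - 5*sqrt(2)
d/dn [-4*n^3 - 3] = -12*n^2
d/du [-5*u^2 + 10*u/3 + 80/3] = 10/3 - 10*u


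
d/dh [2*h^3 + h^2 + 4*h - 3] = 6*h^2 + 2*h + 4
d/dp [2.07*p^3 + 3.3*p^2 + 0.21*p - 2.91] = 6.21*p^2 + 6.6*p + 0.21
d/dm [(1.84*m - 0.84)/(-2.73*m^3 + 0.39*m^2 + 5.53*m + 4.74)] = (10.0464*m^3 - 7.5972*m^2 + 0.655200000000001*m + 13.3668)/(7.4529*m^6 - 2.1294*m^5 - 30.0417*m^4 - 21.567*m^3 + 34.2781*m^2 + 52.4244*m + 22.4676)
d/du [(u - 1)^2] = 2*u - 2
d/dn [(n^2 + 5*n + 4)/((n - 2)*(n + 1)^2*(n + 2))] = (-2*n^3 - 13*n^2 - 8*n + 12)/(n^6 + 2*n^5 - 7*n^4 - 16*n^3 + 8*n^2 + 32*n + 16)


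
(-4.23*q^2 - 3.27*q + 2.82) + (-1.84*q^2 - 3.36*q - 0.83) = -6.07*q^2 - 6.63*q + 1.99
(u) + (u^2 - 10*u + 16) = u^2 - 9*u + 16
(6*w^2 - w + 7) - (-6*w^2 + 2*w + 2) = 12*w^2 - 3*w + 5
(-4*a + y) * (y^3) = -4*a*y^3 + y^4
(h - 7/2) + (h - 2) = 2*h - 11/2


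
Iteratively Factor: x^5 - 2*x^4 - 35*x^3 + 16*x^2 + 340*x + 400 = (x + 2)*(x^4 - 4*x^3 - 27*x^2 + 70*x + 200) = (x + 2)^2*(x^3 - 6*x^2 - 15*x + 100) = (x - 5)*(x + 2)^2*(x^2 - x - 20) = (x - 5)^2*(x + 2)^2*(x + 4)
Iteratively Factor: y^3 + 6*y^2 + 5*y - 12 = (y + 3)*(y^2 + 3*y - 4) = (y - 1)*(y + 3)*(y + 4)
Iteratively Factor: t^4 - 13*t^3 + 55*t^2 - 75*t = (t - 5)*(t^3 - 8*t^2 + 15*t) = t*(t - 5)*(t^2 - 8*t + 15) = t*(t - 5)*(t - 3)*(t - 5)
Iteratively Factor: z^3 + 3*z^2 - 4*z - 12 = (z + 3)*(z^2 - 4) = (z + 2)*(z + 3)*(z - 2)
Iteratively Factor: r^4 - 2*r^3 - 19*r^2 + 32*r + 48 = (r + 1)*(r^3 - 3*r^2 - 16*r + 48) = (r - 3)*(r + 1)*(r^2 - 16) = (r - 3)*(r + 1)*(r + 4)*(r - 4)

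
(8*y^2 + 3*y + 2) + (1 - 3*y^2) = 5*y^2 + 3*y + 3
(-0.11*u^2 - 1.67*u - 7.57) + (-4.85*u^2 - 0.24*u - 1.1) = -4.96*u^2 - 1.91*u - 8.67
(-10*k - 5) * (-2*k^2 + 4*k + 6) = 20*k^3 - 30*k^2 - 80*k - 30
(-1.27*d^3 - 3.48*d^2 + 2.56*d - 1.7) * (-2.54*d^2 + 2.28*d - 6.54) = 3.2258*d^5 + 5.9436*d^4 - 6.131*d^3 + 32.914*d^2 - 20.6184*d + 11.118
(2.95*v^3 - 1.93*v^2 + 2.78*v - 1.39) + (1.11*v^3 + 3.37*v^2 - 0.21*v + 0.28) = 4.06*v^3 + 1.44*v^2 + 2.57*v - 1.11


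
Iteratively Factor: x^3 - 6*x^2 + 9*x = (x - 3)*(x^2 - 3*x) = (x - 3)^2*(x)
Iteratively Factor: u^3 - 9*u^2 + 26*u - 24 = (u - 4)*(u^2 - 5*u + 6) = (u - 4)*(u - 2)*(u - 3)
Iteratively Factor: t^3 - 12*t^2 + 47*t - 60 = (t - 4)*(t^2 - 8*t + 15) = (t - 4)*(t - 3)*(t - 5)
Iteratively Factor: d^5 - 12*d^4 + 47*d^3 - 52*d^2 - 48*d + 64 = (d - 4)*(d^4 - 8*d^3 + 15*d^2 + 8*d - 16) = (d - 4)^2*(d^3 - 4*d^2 - d + 4) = (d - 4)^2*(d - 1)*(d^2 - 3*d - 4) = (d - 4)^3*(d - 1)*(d + 1)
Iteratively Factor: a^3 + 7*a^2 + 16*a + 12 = (a + 3)*(a^2 + 4*a + 4) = (a + 2)*(a + 3)*(a + 2)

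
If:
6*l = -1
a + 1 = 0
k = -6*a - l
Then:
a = -1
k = 37/6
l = -1/6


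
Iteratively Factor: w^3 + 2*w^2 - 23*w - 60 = (w + 4)*(w^2 - 2*w - 15) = (w - 5)*(w + 4)*(w + 3)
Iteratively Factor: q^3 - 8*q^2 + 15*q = (q)*(q^2 - 8*q + 15) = q*(q - 3)*(q - 5)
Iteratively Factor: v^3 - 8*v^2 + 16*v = (v - 4)*(v^2 - 4*v) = v*(v - 4)*(v - 4)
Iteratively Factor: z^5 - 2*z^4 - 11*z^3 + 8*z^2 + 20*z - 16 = (z + 2)*(z^4 - 4*z^3 - 3*z^2 + 14*z - 8) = (z - 1)*(z + 2)*(z^3 - 3*z^2 - 6*z + 8) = (z - 1)*(z + 2)^2*(z^2 - 5*z + 4) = (z - 1)^2*(z + 2)^2*(z - 4)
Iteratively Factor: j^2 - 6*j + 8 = (j - 2)*(j - 4)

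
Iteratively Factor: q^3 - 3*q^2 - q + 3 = (q + 1)*(q^2 - 4*q + 3) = (q - 3)*(q + 1)*(q - 1)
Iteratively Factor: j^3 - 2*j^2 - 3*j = (j - 3)*(j^2 + j) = (j - 3)*(j + 1)*(j)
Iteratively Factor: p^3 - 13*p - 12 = (p + 3)*(p^2 - 3*p - 4) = (p + 1)*(p + 3)*(p - 4)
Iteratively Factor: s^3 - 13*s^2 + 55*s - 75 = (s - 5)*(s^2 - 8*s + 15) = (s - 5)*(s - 3)*(s - 5)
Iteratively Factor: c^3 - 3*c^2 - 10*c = (c)*(c^2 - 3*c - 10) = c*(c - 5)*(c + 2)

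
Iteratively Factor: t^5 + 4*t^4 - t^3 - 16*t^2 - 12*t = (t)*(t^4 + 4*t^3 - t^2 - 16*t - 12) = t*(t + 1)*(t^3 + 3*t^2 - 4*t - 12) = t*(t + 1)*(t + 3)*(t^2 - 4) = t*(t - 2)*(t + 1)*(t + 3)*(t + 2)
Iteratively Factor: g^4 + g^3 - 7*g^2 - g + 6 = (g - 2)*(g^3 + 3*g^2 - g - 3) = (g - 2)*(g - 1)*(g^2 + 4*g + 3) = (g - 2)*(g - 1)*(g + 1)*(g + 3)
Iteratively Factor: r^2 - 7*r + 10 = (r - 5)*(r - 2)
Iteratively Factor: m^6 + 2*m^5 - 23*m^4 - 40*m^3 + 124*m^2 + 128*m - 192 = (m - 2)*(m^5 + 4*m^4 - 15*m^3 - 70*m^2 - 16*m + 96) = (m - 2)*(m - 1)*(m^4 + 5*m^3 - 10*m^2 - 80*m - 96) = (m - 2)*(m - 1)*(m + 2)*(m^3 + 3*m^2 - 16*m - 48) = (m - 4)*(m - 2)*(m - 1)*(m + 2)*(m^2 + 7*m + 12) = (m - 4)*(m - 2)*(m - 1)*(m + 2)*(m + 3)*(m + 4)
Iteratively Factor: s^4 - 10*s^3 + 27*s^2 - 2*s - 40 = (s - 4)*(s^3 - 6*s^2 + 3*s + 10) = (s - 4)*(s + 1)*(s^2 - 7*s + 10) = (s - 5)*(s - 4)*(s + 1)*(s - 2)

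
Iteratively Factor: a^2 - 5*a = (a - 5)*(a)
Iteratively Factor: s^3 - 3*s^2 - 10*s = (s)*(s^2 - 3*s - 10) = s*(s - 5)*(s + 2)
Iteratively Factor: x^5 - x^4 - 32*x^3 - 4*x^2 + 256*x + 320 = (x + 4)*(x^4 - 5*x^3 - 12*x^2 + 44*x + 80) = (x - 4)*(x + 4)*(x^3 - x^2 - 16*x - 20) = (x - 4)*(x + 2)*(x + 4)*(x^2 - 3*x - 10) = (x - 4)*(x + 2)^2*(x + 4)*(x - 5)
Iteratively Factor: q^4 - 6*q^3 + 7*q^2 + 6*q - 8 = (q - 2)*(q^3 - 4*q^2 - q + 4) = (q - 2)*(q - 1)*(q^2 - 3*q - 4) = (q - 4)*(q - 2)*(q - 1)*(q + 1)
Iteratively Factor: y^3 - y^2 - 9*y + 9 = (y - 1)*(y^2 - 9) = (y - 1)*(y + 3)*(y - 3)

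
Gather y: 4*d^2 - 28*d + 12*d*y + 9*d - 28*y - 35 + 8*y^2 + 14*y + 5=4*d^2 - 19*d + 8*y^2 + y*(12*d - 14) - 30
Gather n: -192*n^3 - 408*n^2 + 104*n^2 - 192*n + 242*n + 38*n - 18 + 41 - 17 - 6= -192*n^3 - 304*n^2 + 88*n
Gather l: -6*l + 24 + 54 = 78 - 6*l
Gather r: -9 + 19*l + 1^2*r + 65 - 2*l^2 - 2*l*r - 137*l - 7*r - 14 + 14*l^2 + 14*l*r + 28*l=12*l^2 - 90*l + r*(12*l - 6) + 42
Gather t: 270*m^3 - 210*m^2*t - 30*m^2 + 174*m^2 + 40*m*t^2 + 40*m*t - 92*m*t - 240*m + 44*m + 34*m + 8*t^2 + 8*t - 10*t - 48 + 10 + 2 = 270*m^3 + 144*m^2 - 162*m + t^2*(40*m + 8) + t*(-210*m^2 - 52*m - 2) - 36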